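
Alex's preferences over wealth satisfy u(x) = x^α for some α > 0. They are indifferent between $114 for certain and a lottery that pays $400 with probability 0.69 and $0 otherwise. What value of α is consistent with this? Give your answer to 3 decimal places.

α ≈ 0.296

EU(lottery) = 0.69·400^α + 0.31·0 = 0.69·400^α.
Setting u(114) equal to that: 114^α = 0.69·400^α ⇒ (114/400)^α = 0.69.
Taking logs: α·ln(114/400) = ln(0.69), so α = -0.371064 / -1.255266 ≈ 0.296.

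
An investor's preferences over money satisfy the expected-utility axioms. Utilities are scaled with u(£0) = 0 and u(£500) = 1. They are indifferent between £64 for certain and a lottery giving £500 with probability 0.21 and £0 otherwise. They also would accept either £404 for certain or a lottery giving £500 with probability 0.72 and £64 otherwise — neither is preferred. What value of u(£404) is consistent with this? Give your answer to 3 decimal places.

0.779

The first gamble pins u(£64): it must equal 0.21·1 + 0.79·0 = 0.21.
Then u(£404) = 0.72·u(£500) + 0.28·u(£64) = 0.72·1.00 + 0.28·0.21 = 0.7788.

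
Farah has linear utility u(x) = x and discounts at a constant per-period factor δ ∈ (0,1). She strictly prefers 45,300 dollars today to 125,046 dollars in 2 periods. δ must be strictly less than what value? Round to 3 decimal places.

The preference means 45300 > δ^2·125046.
So δ^2 < 45300/125046 = 0.36227; taking the square root of both positive sides preserves the inequality.
δ < 0.36227^(1/2) = 0.602.

δ < 0.602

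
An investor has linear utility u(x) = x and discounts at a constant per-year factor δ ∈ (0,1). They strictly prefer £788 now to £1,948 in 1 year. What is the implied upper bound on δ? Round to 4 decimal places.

Comparing present values: 788 > δ·1948.
So δ < 788/1948 = 0.40452.

δ < 0.4045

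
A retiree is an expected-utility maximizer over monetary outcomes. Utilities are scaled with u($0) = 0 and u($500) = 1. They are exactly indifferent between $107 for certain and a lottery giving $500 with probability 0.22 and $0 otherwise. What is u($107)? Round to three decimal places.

u($107) equals the lottery's expected utility: 0.22·1 + 0.78·0 = 0.22.

0.220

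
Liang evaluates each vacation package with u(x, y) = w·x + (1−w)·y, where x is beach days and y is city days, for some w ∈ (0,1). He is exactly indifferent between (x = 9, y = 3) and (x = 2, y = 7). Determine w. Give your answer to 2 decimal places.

w = 0.36

Equating utilities: w·9 + (1−w)·3 = w·2 + (1−w)·7.
Rearranging, 7·w − 4·(1−w) = 0.
So w/(1−w) = 4/7 = 0.5714, giving w = 4/(7+4) = 0.36.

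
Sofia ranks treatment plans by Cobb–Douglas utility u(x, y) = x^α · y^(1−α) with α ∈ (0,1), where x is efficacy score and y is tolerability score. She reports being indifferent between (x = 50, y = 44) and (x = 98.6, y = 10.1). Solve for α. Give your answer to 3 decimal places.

Set the two utilities equal: 50^α·44^(1−α) = 98.6^α·10.1^(1−α).
Rearrange to (50/98.6)^α = (10.1/44)^(1−α) and take logs: α·-0.679048 = (1−α)·-1.471654.
With A = -0.679048 and B = -1.471654: α·A = (1−α)·B, so α = B/(A+B) = -1.471654/-2.150702 ≈ 0.684.

α ≈ 0.684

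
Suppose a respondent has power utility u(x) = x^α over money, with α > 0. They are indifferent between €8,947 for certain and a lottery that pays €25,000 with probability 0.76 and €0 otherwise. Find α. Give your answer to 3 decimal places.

α ≈ 0.267

The lottery's expected utility is 0.76·u(25000) + 0.24·u(0) = 0.76·25000^α (since u(0) = 0 for α > 0).
Setting u(8947) equal to that: 8947^α = 0.76·25000^α ⇒ (8947/25000)^α = 0.76.
α = ln(0.76) / ln(8947/25000) = -0.274437/-1.027558 ≈ 0.267.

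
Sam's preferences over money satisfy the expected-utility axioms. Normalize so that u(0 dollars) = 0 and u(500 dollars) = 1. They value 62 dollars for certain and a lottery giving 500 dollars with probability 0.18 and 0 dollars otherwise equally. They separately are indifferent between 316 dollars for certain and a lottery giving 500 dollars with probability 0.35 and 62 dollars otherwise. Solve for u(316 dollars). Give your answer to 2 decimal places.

0.47

First, u(62 dollars) = 0.18·u(500 dollars) + 0.82·u(0 dollars) = 0.18.
The second indifference gives u(316 dollars) = 0.35·u(500 dollars) + 0.65·u(62 dollars) = 0.35·1.00 + 0.65·0.18 = 0.4670.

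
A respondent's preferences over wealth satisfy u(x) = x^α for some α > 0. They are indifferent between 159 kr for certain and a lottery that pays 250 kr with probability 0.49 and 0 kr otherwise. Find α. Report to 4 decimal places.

α ≈ 1.5763

Since u(0) = 0, the lottery's EU is 0.49·250^α.
Setting u(159) equal to that: 159^α = 0.49·250^α ⇒ (159/250)^α = 0.49.
α = ln(0.49) / ln(159/250) = -0.7133499/-0.4525567 ≈ 1.5763.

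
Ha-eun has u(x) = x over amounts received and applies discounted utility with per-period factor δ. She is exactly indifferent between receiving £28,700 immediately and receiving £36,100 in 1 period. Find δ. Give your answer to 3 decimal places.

δ ≈ 0.795

Equating discounted utilities: u(28700) = δ·u(36100) ⇒ δ = u(28700)/u(36100).
With u(x) = x: δ = 28700/36100 = 0.79501.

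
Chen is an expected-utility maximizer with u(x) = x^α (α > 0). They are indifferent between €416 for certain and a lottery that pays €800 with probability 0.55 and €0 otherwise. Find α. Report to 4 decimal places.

The lottery's expected utility is 0.55·u(800) + 0.45·u(0) = 0.55·800^α (since u(0) = 0 for α > 0).
Equating: 416^α = 0.55·800^α, i.e. 0.5200^α = 0.55.
Taking logs: α·ln(416/800) = ln(0.55), so α = -0.5978370 / -0.6539265 ≈ 0.9142.

α ≈ 0.9142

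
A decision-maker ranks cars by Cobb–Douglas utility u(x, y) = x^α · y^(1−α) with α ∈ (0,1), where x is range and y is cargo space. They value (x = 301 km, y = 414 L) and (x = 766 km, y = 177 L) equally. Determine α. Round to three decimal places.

The Cobb–Douglas utilities coincide, so 301^α·414^(1−α) = 766^α·177^(1−α).
(301/766)^α = (177/414)^(1−α); take logs: α·ln(301/766) = (1−α)·ln(177/414), i.e. α·-0.934072 = (1−α)·-0.849716.
With A = -0.934072 and B = -0.849716: α·A = (1−α)·B, so α = B/(A+B) = -0.849716/-1.783788 ≈ 0.476.

α ≈ 0.476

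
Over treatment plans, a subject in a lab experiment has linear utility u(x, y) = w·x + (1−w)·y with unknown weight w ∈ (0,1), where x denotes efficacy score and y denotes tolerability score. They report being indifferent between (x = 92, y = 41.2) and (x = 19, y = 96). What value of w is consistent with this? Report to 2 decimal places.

Equating utilities: w·92 + (1−w)·41.2 = w·19 + (1−w)·96.
Collecting terms: w·73 = (1−w)·54.8.
Hence w = 54.8/(73+54.8) = 54.8/127.8 = 0.43.

w = 0.43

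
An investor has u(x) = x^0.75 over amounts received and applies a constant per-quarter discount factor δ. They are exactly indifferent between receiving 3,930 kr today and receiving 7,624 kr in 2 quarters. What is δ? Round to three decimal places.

The payoff in 2 quarters is discounted by δ^2, so u(3930) = δ^2·u(7624) and δ^2 = u(3930)/u(7624).
Since u(x) = x^0.75, δ^2 = (3930/7624)^0.75 = 0.51548^0.75 = 0.60836.
Taking the square root: δ = 0.60836^(1/2) ≈ 0.780.

δ ≈ 0.780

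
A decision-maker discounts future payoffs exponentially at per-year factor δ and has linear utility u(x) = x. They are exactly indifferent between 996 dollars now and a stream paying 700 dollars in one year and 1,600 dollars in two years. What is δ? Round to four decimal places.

δ ≈ 0.6000

Present value of the stream is 700·δ + 1600·δ². Indifference gives 700δ + 1600δ² = 996.
That is, 1600δ² + 700δ − 996 = 0, a quadratic in δ.
By the quadratic formula (taking the positive root), δ = (−700 + √6864400.00) / 3200 ≈ 0.6000.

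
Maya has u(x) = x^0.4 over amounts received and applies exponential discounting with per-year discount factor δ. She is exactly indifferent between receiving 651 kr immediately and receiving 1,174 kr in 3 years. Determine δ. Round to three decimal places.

Indifference means u(651) = δ^3 · u(1174), so δ^3 = u(651)/u(1174).
Since u(x) = x^0.4, δ^3 = (651/1174)^0.4 = 0.55451^0.4 = 0.78989.
So δ = 0.78989^(1/3) ≈ 0.924.

δ ≈ 0.924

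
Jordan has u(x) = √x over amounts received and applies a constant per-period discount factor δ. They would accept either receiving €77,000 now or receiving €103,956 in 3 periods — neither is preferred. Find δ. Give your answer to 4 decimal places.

δ ≈ 0.9512

The payoff in 3 periods is discounted by δ^3, so u(77000) = δ^3·u(103956) and δ^3 = u(77000)/u(103956).
With u(x) = √x: δ^3 = √77000/√103956 = √(77000/103956) = 0.86064.
So δ = 0.86064^(1/3) ≈ 0.9512.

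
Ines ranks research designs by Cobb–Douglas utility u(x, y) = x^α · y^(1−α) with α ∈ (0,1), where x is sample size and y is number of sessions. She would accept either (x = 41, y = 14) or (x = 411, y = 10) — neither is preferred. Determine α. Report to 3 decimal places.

α ≈ 0.127

Indifference: 41^α · 14^(1−α) = 411^α · 10^(1−α).
Rearrange to (41/411)^α = (10/14)^(1−α) and take logs: α·-2.305021 = (1−α)·-0.336472.
So α/(1−α) = (-0.336472)/(-2.305021) = 0.145974, and α = 0.145974/1.145974 ≈ 0.127.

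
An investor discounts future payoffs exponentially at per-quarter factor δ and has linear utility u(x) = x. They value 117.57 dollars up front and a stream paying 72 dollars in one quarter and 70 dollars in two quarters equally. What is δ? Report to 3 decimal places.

δ ≈ 0.880

Present value of the stream is 72·δ + 70·δ². Indifference gives 72δ + 70δ² = 117.57.
So 70δ² + 72δ − 117.57 = 0.
The positive root is δ = [−72 + √(72² + 4·70·117.57)] / (2·70) = (−72 + 195.201)/140 ≈ 0.880.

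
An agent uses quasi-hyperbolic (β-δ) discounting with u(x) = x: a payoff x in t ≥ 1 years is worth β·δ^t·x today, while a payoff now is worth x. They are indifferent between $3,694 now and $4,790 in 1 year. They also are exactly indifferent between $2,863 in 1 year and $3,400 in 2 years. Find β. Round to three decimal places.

The second indifference involves only future payoffs, so β cancels: β·δ^1·2863 = β·δ^2·3400, giving δ = 2863/3400 = 0.84206.
Substituting δ into 3694 = β·δ·4790: β = 3694/(4033.462) ≈ 0.916.

β ≈ 0.916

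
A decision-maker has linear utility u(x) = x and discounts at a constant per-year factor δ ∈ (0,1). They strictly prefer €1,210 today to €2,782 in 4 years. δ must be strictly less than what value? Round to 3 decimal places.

δ < 0.812

Comparing present values: 1210 > δ^4·2782.
So δ^4 < 1210/2782 = 0.43494; taking the 4th root of both positive sides preserves the inequality.
δ < 0.43494^(1/4) = 0.812.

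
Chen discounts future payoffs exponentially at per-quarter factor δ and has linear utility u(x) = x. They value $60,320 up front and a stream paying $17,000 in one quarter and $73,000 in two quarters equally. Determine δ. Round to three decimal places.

δ ≈ 0.800

The stream is worth 17000δ + 73000δ² today, so 17000δ + 73000δ² = 60320.
Rearranged: 73000δ² + 17000δ − 60320 = 0.
The positive root is δ = [−17000 + √(17000² + 4·73000·60320)] / (2·73000) = (−17000 + 133800.000)/146000 ≈ 0.800.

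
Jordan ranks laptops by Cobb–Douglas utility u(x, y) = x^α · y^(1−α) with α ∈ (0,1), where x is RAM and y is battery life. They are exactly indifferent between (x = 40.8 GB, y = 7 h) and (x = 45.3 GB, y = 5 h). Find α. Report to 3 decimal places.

The Cobb–Douglas utilities coincide, so 40.8^α·7^(1−α) = 45.3^α·5^(1−α).
Taking logs: α·ln 40.8 + (1−α)·ln 7 = α·ln 45.3 + (1−α)·ln 5, i.e. α·-0.104625 = (1−α)·-0.336472.
With A = -0.104625 and B = -0.336472: α·A = (1−α)·B, so α = B/(A+B) = -0.336472/-0.441097 ≈ 0.763.

α ≈ 0.763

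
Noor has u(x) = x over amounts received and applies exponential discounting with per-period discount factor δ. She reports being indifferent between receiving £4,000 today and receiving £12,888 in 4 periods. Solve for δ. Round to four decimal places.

δ ≈ 0.7464

The payoff in 4 periods is discounted by δ^4, so u(4000) = δ^4·u(12888) and δ^4 = u(4000)/u(12888).
With u(x) = x: δ^4 = 4000/12888 = 0.31037.
Hence δ = (0.31037)^(1/4) = 0.746395.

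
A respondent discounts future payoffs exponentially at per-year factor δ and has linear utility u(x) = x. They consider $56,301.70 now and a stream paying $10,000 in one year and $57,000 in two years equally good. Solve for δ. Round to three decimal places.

Equating present values: 56301.70 = 10000δ + 57000δ².
So 57000δ² + 10000δ − 56301.70 = 0.
By the quadratic formula (taking the positive root), δ = (−10000 + √12936787600.00) / 114000 ≈ 0.910.

δ ≈ 0.910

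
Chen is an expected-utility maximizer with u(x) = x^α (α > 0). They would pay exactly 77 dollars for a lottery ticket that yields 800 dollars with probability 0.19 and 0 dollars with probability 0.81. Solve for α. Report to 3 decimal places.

α ≈ 0.709

Since u(0) = 0, the lottery's EU is 0.19·800^α.
Indifference: 77^α = 0.19·800^α, so (77/800)^α = 0.19.
Taking logs: α·ln(77/800) = ln(0.19), so α = -1.660731 / -2.340806 ≈ 0.709.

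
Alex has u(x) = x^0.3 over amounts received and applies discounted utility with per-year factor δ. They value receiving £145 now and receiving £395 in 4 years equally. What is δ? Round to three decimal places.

Equating discounted utilities: u(145) = δ^4·u(395) ⇒ δ^4 = u(145)/u(395).
With u(x) = x^0.3: δ^4 = 145^0.3/395^0.3 = (145/395)^0.3 = 0.74034.
So δ = 0.74034^(1/4) ≈ 0.928.

δ ≈ 0.928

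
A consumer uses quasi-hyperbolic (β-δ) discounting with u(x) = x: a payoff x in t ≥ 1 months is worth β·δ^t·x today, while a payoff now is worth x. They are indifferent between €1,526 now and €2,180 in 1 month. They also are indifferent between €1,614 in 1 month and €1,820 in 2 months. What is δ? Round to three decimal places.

From the later pair, β·δ^1·1614 = β·δ^2·1820; dividing through, δ = 1614/1820 = 0.88681.

δ ≈ 0.887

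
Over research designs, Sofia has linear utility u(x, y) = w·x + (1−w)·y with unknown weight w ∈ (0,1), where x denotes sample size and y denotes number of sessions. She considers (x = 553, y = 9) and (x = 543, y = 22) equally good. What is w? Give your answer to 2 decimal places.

w = 0.57

Indifference: w·553 + (1−w)·9 = w·543 + (1−w)·22.
Collecting terms: w·10 = (1−w)·13.
Hence w = 13/(10+13) = 13/23 = 0.57.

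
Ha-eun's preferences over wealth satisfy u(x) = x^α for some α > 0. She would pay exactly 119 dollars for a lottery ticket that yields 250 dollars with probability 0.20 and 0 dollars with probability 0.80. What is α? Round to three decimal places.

The lottery's expected utility is 0.20·u(250) + 0.80·u(0) = 0.20·250^α (since u(0) = 0 for α > 0).
Indifference: 119^α = 0.20·250^α, so (119/250)^α = 0.20.
α = ln(0.20) / ln(119/250) = -1.609438/-0.742337 ≈ 2.168.

α ≈ 2.168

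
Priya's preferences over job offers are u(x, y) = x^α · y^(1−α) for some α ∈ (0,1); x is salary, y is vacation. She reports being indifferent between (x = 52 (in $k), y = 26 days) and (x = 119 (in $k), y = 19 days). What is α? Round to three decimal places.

The Cobb–Douglas utilities coincide, so 52^α·26^(1−α) = 119^α·19^(1−α).
Rearrange to (52/119)^α = (19/26)^(1−α) and take logs: α·-0.827880 = (1−α)·-0.313658.
With A = -0.827880 and B = -0.313658: α·A = (1−α)·B, so α = B/(A+B) = -0.313658/-1.141538 ≈ 0.275.

α ≈ 0.275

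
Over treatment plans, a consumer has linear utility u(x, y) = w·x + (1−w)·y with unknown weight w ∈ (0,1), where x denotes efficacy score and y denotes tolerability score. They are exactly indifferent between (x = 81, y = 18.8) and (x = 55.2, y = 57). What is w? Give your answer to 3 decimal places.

Indifference: w·81 + (1−w)·18.8 = w·55.2 + (1−w)·57.
w·(81−55.2) = (1−w)·(57−18.8), i.e. w·25.8 = (1−w)·38.2.
The marginal rate of substitution is 38.2/25.8, so w = 38.2/(25.8+38.2) = 0.597.

w = 0.597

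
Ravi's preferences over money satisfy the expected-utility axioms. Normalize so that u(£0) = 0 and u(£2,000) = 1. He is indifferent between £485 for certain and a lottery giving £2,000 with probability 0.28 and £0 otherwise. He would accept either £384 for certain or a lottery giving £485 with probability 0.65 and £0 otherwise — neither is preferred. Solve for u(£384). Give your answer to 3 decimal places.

0.182

The first gamble pins u(£485): it must equal 0.28·1 + 0.72·0 = 0.28.
The second indifference gives u(£384) = 0.65·u(£485) + 0.35·u(£0) = 0.65·0.28 + 0.35·0.00 = 0.1820.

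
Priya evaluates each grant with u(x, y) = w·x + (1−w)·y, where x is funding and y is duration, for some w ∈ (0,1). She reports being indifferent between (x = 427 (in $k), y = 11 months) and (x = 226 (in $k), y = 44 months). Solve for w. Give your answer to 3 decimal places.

w = 0.141

u(427,11) = u(226,44) means w·427 + (1−w)·11 = w·226 + (1−w)·44.
w·(427−226) = (1−w)·(44−11), i.e. w·201 = (1−w)·33.
Hence w = 33/(201+33) = 33/234 = 0.141.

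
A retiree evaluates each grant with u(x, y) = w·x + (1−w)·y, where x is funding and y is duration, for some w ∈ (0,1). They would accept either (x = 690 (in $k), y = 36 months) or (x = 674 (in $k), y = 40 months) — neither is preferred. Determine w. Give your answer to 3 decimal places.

w = 0.200

Equating utilities: w·690 + (1−w)·36 = w·674 + (1−w)·40.
Collecting terms: w·16 = (1−w)·4.
Hence w = 4/(16+4) = 4/20 = 0.200.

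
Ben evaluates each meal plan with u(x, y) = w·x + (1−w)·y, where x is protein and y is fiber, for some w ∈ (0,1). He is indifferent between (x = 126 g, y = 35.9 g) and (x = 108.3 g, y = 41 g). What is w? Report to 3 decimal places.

w = 0.224

Equating utilities: w·126 + (1−w)·35.9 = w·108.3 + (1−w)·41.
w·(126−108.3) = (1−w)·(41−35.9), i.e. w·17.7 = (1−w)·5.1.
The marginal rate of substitution is 5.1/17.7, so w = 5.1/(17.7+5.1) = 0.224.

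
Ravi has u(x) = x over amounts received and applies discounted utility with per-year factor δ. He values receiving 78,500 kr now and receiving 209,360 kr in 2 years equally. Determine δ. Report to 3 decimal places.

δ ≈ 0.612

The payoff in 2 years is discounted by δ^2, so u(78500) = δ^2·u(209360) and δ^2 = u(78500)/u(209360).
With u(x) = x: δ^2 = 78500/209360 = 0.37495.
Hence δ = (0.37495)^(1/2) = 0.61233.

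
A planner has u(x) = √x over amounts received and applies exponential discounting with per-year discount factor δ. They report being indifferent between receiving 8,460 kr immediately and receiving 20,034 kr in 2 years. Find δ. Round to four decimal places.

Equating discounted utilities: u(8460) = δ^2·u(20034) ⇒ δ^2 = u(8460)/u(20034).
With u(x) = √x: δ^2 = √8460/√20034 = √(8460/20034) = 0.64983.
So δ = 0.64983^(1/2) ≈ 0.8061.

δ ≈ 0.8061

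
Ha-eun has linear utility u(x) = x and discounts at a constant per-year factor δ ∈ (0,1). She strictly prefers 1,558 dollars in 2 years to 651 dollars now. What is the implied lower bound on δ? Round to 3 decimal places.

δ > 0.646

Under u(x) = x this choice says 651 < δ^2·1558.
Hence δ^2 > 651/1558 = 0.41784, and x ↦ x^(1/2) is increasing on (0,∞).
δ > (651/1558)^(1/2) ≈ 0.646.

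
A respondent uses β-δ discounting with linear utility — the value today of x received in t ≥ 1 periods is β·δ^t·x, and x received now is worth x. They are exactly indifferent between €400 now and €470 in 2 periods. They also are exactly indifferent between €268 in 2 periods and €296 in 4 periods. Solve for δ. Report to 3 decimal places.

δ ≈ 0.952

From the later pair, β·δ^2·268 = β·δ^4·296; dividing through, δ^2 = 268/296 = 0.90541, so δ = 0.95153.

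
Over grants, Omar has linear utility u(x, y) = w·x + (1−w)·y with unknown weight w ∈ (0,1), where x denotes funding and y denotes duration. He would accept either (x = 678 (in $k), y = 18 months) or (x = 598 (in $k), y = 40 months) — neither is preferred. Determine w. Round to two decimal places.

w = 0.22

Indifference: w·678 + (1−w)·18 = w·598 + (1−w)·40.
w·(678−598) = (1−w)·(40−18), i.e. w·80 = (1−w)·22.
Hence w = 22/(80+22) = 22/102 = 0.22.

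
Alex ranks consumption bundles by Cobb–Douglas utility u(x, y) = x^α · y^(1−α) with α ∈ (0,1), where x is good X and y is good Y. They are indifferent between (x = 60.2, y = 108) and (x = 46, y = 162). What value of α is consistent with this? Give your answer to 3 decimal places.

Indifference: 60.2^α · 108^(1−α) = 46^α · 162^(1−α).
Taking logs: α·ln 60.2 + (1−α)·ln 108 = α·ln 46 + (1−α)·ln 162, i.e. α·0.269031 = (1−α)·0.405465.
So α/(1−α) = (0.405465)/(0.269031) = 1.507131, and α = 1.507131/2.507131 ≈ 0.601.

α ≈ 0.601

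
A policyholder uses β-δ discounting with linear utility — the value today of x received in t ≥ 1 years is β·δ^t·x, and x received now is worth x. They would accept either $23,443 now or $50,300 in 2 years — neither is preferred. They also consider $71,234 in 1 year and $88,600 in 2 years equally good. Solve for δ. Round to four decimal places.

Both payoffs in the second observation are in the future, so β drops out: δ^1·71234 = δ^2·88600 ⇒ δ = 71234/88600 = 0.80400.

δ ≈ 0.8040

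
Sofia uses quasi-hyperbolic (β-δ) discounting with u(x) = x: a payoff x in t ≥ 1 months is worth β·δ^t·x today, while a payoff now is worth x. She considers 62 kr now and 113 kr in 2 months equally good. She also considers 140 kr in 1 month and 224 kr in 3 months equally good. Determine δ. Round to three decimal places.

δ ≈ 0.791

Both payoffs in the second observation are in the future, so β drops out: δ^1·140 = δ^3·224 ⇒ δ^2 = 140/224 = 0.62500, so δ = 0.79057.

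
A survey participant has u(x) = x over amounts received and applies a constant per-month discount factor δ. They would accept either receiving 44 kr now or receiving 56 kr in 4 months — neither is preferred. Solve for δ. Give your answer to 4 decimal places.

Indifference means u(44) = δ^4 · u(56), so δ^4 = u(44)/u(56).
With u(x) = x: δ^4 = 44/56 = 0.78571.
So δ = 0.78571^(1/4) ≈ 0.9415.

δ ≈ 0.9415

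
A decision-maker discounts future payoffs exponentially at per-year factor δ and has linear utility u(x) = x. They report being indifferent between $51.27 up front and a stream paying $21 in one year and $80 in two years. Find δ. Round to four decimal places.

The stream is worth 21δ + 80δ² today, so 21δ + 80δ² = 51.27.
So 80δ² + 21δ − 51.27 = 0.
The positive root is δ = [−21 + √(21² + 4·80·51.27)] / (2·80) = (−21 + 129.798)/160 ≈ 0.6800.

δ ≈ 0.6800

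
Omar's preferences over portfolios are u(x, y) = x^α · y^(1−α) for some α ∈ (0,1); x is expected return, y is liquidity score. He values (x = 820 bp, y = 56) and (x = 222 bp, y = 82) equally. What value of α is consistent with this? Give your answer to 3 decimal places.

Indifference: 820^α · 56^(1−α) = 222^α · 82^(1−α).
(820/222)^α = (82/56)^(1−α); take logs: α·ln(820/222) = (1−α)·ln(82/56), i.e. α·1.306627 = (1−α)·0.381368.
Thus α·(1.687995) = 0.381368, so α = 0.381368/1.687995 ≈ 0.226.

α ≈ 0.226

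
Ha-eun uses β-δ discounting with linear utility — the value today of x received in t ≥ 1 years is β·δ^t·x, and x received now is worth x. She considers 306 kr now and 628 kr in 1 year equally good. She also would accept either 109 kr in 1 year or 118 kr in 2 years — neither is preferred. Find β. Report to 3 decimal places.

β ≈ 0.527

From the later pair, β·δ^1·109 = β·δ^2·118; dividing through, δ = 109/118 = 0.92373.
Now use the now-vs-future pair: 306 = β·δ·628 gives β = 306/(0.92373·628) ≈ 0.527.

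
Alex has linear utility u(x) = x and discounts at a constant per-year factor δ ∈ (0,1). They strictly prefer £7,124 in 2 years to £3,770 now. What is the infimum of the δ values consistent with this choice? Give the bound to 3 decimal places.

Under u(x) = x this choice says 3770 < δ^2·7124.
So δ^2 > 3770/7124 = 0.52920; taking the square root of both positive sides preserves the inequality.
δ > 0.52920^(1/2) = 0.727.

δ > 0.727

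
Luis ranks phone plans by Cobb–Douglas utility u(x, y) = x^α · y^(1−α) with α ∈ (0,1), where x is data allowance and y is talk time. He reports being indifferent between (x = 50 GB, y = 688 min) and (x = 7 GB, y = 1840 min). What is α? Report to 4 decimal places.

α ≈ 0.3335

Set the two utilities equal: 50^α·688^(1−α) = 7^α·1840^(1−α).
(50/7)^α = (1840/688)^(1−α); take logs: α·ln(50/7) = (1−α)·ln(1840/688), i.e. α·1.9661129 = (1−α)·0.9837320.
So α/(1−α) = (0.9837320)/(1.9661129) = 0.5003436, and α = 0.5003436/1.5003436 ≈ 0.3335.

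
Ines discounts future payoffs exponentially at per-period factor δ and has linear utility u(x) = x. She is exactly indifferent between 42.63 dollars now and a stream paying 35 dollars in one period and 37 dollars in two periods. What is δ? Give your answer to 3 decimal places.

δ ≈ 0.700

Equating present values: 42.63 = 35δ + 37δ².
So 37δ² + 35δ − 42.63 = 0.
By the quadratic formula (taking the positive root), δ = (−35 + √7534.24) / 74 ≈ 0.700.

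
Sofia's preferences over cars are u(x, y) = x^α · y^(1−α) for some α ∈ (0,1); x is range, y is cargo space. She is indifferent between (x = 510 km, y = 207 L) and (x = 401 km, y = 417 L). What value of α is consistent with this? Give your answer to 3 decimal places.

Set the two utilities equal: 510^α·207^(1−α) = 401^α·417^(1−α).
Rearrange to (510/401)^α = (417/207)^(1−α) and take logs: α·0.240449 = (1−α)·0.700367.
Thus α·(0.940816) = 0.700367, so α = 0.700367/0.940816 ≈ 0.744.

α ≈ 0.744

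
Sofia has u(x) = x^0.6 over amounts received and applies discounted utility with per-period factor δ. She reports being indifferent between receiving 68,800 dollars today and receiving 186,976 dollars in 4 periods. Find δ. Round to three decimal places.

δ ≈ 0.861

Indifference means u(68800) = δ^4 · u(186976), so δ^4 = u(68800)/u(186976).
Since u(x) = x^0.6, δ^4 = (68800/186976)^0.6 = 0.36796^0.6 = 0.54889.
Taking the 4th root: δ = 0.54889^(1/4) ≈ 0.861.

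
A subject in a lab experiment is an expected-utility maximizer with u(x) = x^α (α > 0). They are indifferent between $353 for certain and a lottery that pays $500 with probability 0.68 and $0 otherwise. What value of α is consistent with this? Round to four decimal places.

α ≈ 1.1078

EU(lottery) = 0.68·500^α + 0.32·0 = 0.68·500^α.
Setting u(353) equal to that: 353^α = 0.68·500^α ⇒ (353/500)^α = 0.68.
Taking logs: α·ln(353/500) = ln(0.68), so α = -0.3856625 / -0.3481400 ≈ 1.1078.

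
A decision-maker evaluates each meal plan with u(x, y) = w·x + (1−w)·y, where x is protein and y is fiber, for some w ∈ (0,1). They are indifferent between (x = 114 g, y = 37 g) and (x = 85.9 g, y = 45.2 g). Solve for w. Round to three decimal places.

w = 0.226

Indifference: w·114 + (1−w)·37 = w·85.9 + (1−w)·45.2.
w·(114−85.9) = (1−w)·(45.2−37), i.e. w·28.1 = (1−w)·8.2.
Hence w = 8.2/(28.1+8.2) = 8.2/36.3 = 0.226.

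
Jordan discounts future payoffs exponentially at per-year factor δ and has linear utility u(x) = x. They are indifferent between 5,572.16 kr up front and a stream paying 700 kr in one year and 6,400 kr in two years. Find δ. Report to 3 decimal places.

δ ≈ 0.880

Present value of the stream is 700·δ + 6400·δ². Indifference gives 700δ + 6400δ² = 5572.16.
Rearranged: 6400δ² + 700δ − 5572.16 = 0.
The positive root is δ = [−700 + √(700² + 4·6400·5572.16)] / (2·6400) = (−700 + 11964.000)/12800 ≈ 0.880.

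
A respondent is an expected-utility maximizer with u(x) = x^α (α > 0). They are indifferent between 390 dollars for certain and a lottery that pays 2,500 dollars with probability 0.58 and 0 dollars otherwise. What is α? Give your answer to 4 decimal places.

α ≈ 0.2932

The lottery's expected utility is 0.58·u(2500) + 0.42·u(0) = 0.58·2500^α (since u(0) = 0 for α > 0).
Equating: 390^α = 0.58·2500^α, i.e. 0.1560^α = 0.58.
Take logs: α = ln 0.58 / ln(390/2500) ≈ 0.293195.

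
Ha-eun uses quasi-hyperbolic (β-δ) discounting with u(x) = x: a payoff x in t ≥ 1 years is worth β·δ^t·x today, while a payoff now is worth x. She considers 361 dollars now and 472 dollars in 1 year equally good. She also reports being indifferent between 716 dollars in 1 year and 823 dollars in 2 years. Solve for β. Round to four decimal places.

β ≈ 0.8791

From the later pair, β·δ^1·716 = β·δ^2·823; dividing through, δ = 716/823 = 0.86999.
Now use the now-vs-future pair: 361 = β·δ·472 gives β = 361/(0.86999·472) ≈ 0.8791.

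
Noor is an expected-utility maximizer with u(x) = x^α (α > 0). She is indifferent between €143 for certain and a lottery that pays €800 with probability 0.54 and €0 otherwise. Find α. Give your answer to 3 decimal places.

The lottery's expected utility is 0.54·u(800) + 0.46·u(0) = 0.54·800^α (since u(0) = 0 for α > 0).
Indifference: 143^α = 0.54·800^α, so (143/800)^α = 0.54.
Take logs: α = ln 0.54 / ln(143/800) ≈ 0.35788.

α ≈ 0.358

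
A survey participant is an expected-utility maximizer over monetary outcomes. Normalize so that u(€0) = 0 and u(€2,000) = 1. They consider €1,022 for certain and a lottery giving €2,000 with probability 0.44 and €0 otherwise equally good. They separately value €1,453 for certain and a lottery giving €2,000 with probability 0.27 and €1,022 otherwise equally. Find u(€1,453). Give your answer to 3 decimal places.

0.591

The first gamble pins u(€1,022): it must equal 0.44·1 + 0.56·0 = 0.44.
Then u(€1,453) = 0.27·u(€2,000) + 0.73·u(€1,022) = 0.27·1.00 + 0.73·0.44 = 0.5912.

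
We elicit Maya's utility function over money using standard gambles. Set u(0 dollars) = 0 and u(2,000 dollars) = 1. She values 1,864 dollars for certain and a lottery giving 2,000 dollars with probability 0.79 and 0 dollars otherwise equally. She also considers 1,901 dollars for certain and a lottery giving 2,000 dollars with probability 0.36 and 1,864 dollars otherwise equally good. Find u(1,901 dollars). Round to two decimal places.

From the first indifference, u(1,864 dollars) = 0.79·u(2,000 dollars) + 0.21·u(0 dollars) = 0.79·1 + 0.21·0 = 0.79.
The second indifference gives u(1,901 dollars) = 0.36·u(2,000 dollars) + 0.64·u(1,864 dollars) = 0.36·1.00 + 0.64·0.79 = 0.8656.

0.87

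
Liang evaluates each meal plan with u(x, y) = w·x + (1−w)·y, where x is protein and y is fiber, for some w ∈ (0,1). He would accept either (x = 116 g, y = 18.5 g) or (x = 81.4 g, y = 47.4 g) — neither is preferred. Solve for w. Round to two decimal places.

w = 0.46

Equating utilities: w·116 + (1−w)·18.5 = w·81.4 + (1−w)·47.4.
w·(116−81.4) = (1−w)·(47.4−18.5), i.e. w·34.6 = (1−w)·28.9.
Hence w = 28.9/(34.6+28.9) = 28.9/63.5 = 0.46.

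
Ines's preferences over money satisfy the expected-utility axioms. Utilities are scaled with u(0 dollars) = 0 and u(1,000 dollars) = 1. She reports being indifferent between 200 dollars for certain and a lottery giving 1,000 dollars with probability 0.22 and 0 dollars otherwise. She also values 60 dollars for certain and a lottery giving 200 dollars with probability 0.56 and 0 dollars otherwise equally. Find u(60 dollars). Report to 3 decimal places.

0.123

The first gamble pins u(200 dollars): it must equal 0.22·1 + 0.78·0 = 0.22.
The second indifference gives u(60 dollars) = 0.56·u(200 dollars) + 0.44·u(0 dollars) = 0.56·0.22 + 0.44·0.00 = 0.1232.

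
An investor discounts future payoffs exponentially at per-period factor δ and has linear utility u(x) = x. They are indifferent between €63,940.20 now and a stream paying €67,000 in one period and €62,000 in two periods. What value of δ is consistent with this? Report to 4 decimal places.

δ ≈ 0.6100

Present value of the stream is 67000·δ + 62000·δ². Indifference gives 67000δ + 62000δ² = 63940.20.
Rearranged: 62000δ² + 67000δ − 63940.20 = 0.
δ = (−67000 + √(67000² + 4·62000·63940.20)) / (2·62000) = (−67000 + √20346169600.00) / 124000 ≈ 0.6100.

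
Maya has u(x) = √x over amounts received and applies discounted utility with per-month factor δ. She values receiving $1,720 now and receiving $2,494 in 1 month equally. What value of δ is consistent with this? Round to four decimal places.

Indifference means u(1720) = δ · u(2494), so δ = u(1720)/u(2494).
With u(x) = √x: δ = √1720/√2494 = √(1720/2494) = 0.83045.

δ ≈ 0.8305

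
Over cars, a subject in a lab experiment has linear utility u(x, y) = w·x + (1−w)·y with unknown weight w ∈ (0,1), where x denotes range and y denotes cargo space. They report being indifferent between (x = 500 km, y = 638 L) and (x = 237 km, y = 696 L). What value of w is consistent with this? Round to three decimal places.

Equating utilities: w·500 + (1−w)·638 = w·237 + (1−w)·696.
Collecting terms: w·263 = (1−w)·58.
The marginal rate of substitution is 58/263, so w = 58/(263+58) = 0.181.

w = 0.181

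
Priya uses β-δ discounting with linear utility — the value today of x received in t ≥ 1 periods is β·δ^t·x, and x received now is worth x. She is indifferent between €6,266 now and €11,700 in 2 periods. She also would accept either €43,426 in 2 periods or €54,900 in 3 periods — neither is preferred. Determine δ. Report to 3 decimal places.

δ ≈ 0.791

From the later pair, β·δ^2·43426 = β·δ^3·54900; dividing through, δ = 43426/54900 = 0.79100.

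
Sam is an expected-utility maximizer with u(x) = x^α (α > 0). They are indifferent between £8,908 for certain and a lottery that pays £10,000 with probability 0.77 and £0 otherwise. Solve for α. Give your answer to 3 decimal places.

α ≈ 2.260

EU(lottery) = 0.77·10000^α + 0.23·0 = 0.77·10000^α.
Indifference: 8908^α = 0.77·10000^α, so (8908/10000)^α = 0.77.
Take logs: α = ln 0.77 / ln(8908/10000) ≈ 2.26025.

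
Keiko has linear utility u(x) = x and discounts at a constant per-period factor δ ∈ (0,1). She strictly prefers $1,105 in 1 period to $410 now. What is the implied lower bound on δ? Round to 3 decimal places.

Under u(x) = x this choice says 410 < δ·1105.
So δ > 410/1105 = 0.37104.

δ > 0.371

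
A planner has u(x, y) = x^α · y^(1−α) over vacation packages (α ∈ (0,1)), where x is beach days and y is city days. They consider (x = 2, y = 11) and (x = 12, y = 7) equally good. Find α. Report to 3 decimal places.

α ≈ 0.201

Set the two utilities equal: 2^α·11^(1−α) = 12^α·7^(1−α).
Rearrange to (2/12)^α = (7/11)^(1−α) and take logs: α·-1.791759 = (1−α)·-0.451985.
With A = -1.791759 and B = -0.451985: α·A = (1−α)·B, so α = B/(A+B) = -0.451985/-2.243744 ≈ 0.201.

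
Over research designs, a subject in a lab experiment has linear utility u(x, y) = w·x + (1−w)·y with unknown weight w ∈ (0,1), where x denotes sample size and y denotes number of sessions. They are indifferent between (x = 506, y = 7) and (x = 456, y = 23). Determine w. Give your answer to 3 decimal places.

w = 0.242

Equating utilities: w·506 + (1−w)·7 = w·456 + (1−w)·23.
Rearranging, 50·w − 16·(1−w) = 0.
Hence w = 16/(50+16) = 16/66 = 0.242.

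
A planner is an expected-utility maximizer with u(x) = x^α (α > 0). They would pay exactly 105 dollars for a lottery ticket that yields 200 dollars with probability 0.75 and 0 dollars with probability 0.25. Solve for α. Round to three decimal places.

α ≈ 0.446

EU(lottery) = 0.75·200^α + 0.25·0 = 0.75·200^α.
Indifference: 105^α = 0.75·200^α, so (105/200)^α = 0.75.
Taking logs: α·ln(105/200) = ln(0.75), so α = -0.287682 / -0.644357 ≈ 0.446.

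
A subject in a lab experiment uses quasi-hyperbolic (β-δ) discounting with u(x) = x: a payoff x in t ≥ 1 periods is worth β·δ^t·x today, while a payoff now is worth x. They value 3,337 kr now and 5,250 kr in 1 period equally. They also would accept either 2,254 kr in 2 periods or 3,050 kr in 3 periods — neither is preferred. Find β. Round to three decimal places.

The second indifference involves only future payoffs, so β cancels: β·δ^2·2254 = β·δ^3·3050, giving δ = 2254/3050 = 0.73902.
Substituting δ into 3337 = β·δ·5250: β = 3337/(3879.836) ≈ 0.860.

β ≈ 0.860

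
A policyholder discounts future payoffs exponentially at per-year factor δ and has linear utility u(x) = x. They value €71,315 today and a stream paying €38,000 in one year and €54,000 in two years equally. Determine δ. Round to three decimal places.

δ ≈ 0.850

The stream is worth 38000δ + 54000δ² today, so 38000δ + 54000δ² = 71315.
Rearranged: 54000δ² + 38000δ − 71315 = 0.
By the quadratic formula (taking the positive root), δ = (−38000 + √16848040000.00) / 108000 ≈ 0.850.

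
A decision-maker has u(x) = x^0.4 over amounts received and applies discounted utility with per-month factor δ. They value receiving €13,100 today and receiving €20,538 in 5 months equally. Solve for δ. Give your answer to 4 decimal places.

δ ≈ 0.9647

Indifference means u(13100) = δ^5 · u(20538), so δ^5 = u(13100)/u(20538).
With u(x) = x^0.4: δ^5 = 13100^0.4/20538^0.4 = (13100/20538)^0.4 = 0.83538.
Taking the 5th root: δ = 0.83538^(1/5) ≈ 0.9647.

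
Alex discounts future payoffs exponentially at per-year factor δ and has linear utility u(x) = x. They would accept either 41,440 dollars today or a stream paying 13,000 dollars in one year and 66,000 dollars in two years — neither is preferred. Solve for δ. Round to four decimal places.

The stream is worth 13000δ + 66000δ² today, so 13000δ + 66000δ² = 41440.
That is, 66000δ² + 13000δ − 41440 = 0, a quadratic in δ.
The positive root is δ = [−13000 + √(13000² + 4·66000·41440)] / (2·66000) = (−13000 + 105400.000)/132000 ≈ 0.7000.

δ ≈ 0.7000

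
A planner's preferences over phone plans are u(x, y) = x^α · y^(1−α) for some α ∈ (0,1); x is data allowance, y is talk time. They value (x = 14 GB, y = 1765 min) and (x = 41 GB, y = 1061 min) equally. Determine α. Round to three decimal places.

The Cobb–Douglas utilities coincide, so 14^α·1765^(1−α) = 41^α·1061^(1−α).
Rearrange to (14/41)^α = (1061/1765)^(1−α) and take logs: α·-1.074515 = (1−α)·-0.508939.
Thus α·(-1.583454) = -0.508939, so α = -0.508939/-1.583454 ≈ 0.321.

α ≈ 0.321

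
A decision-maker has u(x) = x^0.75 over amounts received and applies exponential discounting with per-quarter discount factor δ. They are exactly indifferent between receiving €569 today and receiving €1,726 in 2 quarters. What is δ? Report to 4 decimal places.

The payoff in 2 quarters is discounted by δ^2, so u(569) = δ^2·u(1726) and δ^2 = u(569)/u(1726).
With u(x) = x^0.75: δ^2 = 569^0.75/1726^0.75 = (569/1726)^0.75 = 0.43506.
So δ = 0.43506^(1/2) ≈ 0.6596.

δ ≈ 0.6596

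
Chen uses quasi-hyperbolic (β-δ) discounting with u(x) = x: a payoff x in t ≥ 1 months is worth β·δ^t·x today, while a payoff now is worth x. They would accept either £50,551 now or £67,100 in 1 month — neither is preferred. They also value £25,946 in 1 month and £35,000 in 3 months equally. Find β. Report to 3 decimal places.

β ≈ 0.875

The second indifference involves only future payoffs, so β cancels: β·δ^1·25946 = β·δ^3·35000, giving δ^2 = 25946/35000 = 0.74131, so δ = 0.86100.
Now use the now-vs-future pair: 50551 = β·δ·67100 gives β = 50551/(0.86100·67100) ≈ 0.875.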